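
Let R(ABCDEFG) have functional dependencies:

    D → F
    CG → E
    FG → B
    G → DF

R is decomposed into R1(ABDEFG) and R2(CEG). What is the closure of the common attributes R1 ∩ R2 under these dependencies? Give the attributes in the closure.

BDEFG

R1 ∩ R2 = {EG}.
G → DF applies, adding DF
FG → B applies, adding B
Closure: {BDEFG}.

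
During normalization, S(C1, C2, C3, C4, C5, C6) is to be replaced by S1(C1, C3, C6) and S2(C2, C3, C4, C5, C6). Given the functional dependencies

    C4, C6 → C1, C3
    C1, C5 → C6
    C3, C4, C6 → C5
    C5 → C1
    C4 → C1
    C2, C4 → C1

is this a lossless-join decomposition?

No

Common attributes: S1 ∩ S2 = {C3, C6}.
No dependency enlarges {C3, C6}, so (C3, C6)⁺ = {C3, C6}.
The closure contains neither all of S1 = {C1, C3, C6} nor all of S2 = {C2, C3, C4, C5, C6}, so the common attributes are not a superkey of either fragment. The join is lossy.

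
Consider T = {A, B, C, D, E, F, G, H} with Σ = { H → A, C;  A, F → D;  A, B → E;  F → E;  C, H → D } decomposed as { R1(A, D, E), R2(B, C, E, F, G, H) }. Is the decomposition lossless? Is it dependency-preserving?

Lossless test: (E)⁺ = {E}, which is a superkey of neither fragment — lossy.
Dependency preservation: the restricted closure of {H} across the fragments never reaches {A, C}, so H → A, C cannot be enforced without a join — not preserved.

lossy and not dependency-preserving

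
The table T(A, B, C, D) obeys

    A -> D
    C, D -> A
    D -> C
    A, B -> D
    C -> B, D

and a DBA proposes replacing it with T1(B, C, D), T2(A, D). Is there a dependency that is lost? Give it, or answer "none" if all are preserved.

none

A → D lies within T2.
C, D → A: restricted closure across fragments reaches A.
D → C lies within T1.
A, B → D: restricted closure across fragments reaches D.
C → B, D lies within T1.
Every dependency is enforceable on the fragments, so the decomposition is dependency-preserving.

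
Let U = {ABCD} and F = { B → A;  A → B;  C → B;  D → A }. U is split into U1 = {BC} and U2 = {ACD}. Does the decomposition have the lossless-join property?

Yes

Common attributes: U1 ∩ U2 = {C}.
Closure of {C}: C → B applies, adding B; B → A applies, adding A. So (C)⁺ = {ABC}.
This closure contains every attribute of U1, so U1 ∩ U2 → U1. The join is lossless.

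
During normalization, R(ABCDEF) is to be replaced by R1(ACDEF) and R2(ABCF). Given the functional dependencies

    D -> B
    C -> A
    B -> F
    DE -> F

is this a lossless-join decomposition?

Common attributes: R1 ∩ R2 = {ACF}.
No dependency enlarges {ACF}, so (ACF)⁺ = {ACF}.
The closure contains neither all of R1 = {ACDEF} nor all of R2 = {ABCF}, so the common attributes are not a superkey of either fragment. The join is lossy.

No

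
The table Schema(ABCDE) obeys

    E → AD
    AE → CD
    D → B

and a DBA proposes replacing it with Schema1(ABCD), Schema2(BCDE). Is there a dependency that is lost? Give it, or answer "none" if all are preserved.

Check E → AD: no single fragment contains all of {ADE}, and the restricted closure of {E} across the fragments never reaches {AD}.
AE → CD is preserved.
D → B is preserved.

E → AD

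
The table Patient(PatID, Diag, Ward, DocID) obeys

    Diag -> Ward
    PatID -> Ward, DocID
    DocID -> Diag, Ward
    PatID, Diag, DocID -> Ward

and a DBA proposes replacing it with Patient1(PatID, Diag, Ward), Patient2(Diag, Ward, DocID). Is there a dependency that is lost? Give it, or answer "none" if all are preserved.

PatID -> Ward, DocID

Check PatID → Ward, DocID: no single fragment contains all of {PatID, Ward, DocID}, and the restricted closure of {PatID} across the fragments never reaches {Ward, DocID}.
Diag → Ward is preserved.
DocID → Diag, Ward is preserved.
PatID, Diag, DocID → Ward is preserved.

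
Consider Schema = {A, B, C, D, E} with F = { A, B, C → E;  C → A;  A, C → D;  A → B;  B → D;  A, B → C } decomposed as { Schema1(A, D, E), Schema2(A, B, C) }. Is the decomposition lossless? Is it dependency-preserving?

Lossless test: (A)⁺ = {A, B, C, D, E}, which contains all of one fragment — lossless.
Dependency preservation: the restricted closure of {B} across the fragments never reaches {D}, so B → D cannot be enforced without a join — not preserved.

lossless but not dependency-preserving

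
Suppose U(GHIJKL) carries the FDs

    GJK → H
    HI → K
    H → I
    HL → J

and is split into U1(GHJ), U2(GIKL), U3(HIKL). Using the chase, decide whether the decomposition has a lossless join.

Chase test. Columns are GHIJKL; row i has aⱼ where attribute j ∈ Ui, else bᵢⱼ.
Initial tableau (one row per fragment):
  row 1: a1 a2 b13 a4 b15 b16
  row 2: a1 b22 a3 b24 a5 a6
  row 3: b31 a2 a3 b34 a5 a6
Rows 1 and 3 agree on H; apply H→I and equate their I entries.
Rows 1 and 3 agree on HI; apply HI→K and equate their K entries.
No row becomes fully distinguished — the join is lossy.

No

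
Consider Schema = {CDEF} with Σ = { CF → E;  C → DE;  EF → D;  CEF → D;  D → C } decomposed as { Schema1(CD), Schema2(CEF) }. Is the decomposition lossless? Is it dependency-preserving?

Lossless test: (C)⁺ = {CDE}, which contains all of one fragment — lossless.
Dependency preservation: C → DE; EF → D; CEF → D are not contained in any single fragment, but the restricted closure of each left-hand side across the fragments still reaches the right-hand side; the remaining FDs each lie inside some fragment. All dependencies are preserved.

lossless and dependency-preserving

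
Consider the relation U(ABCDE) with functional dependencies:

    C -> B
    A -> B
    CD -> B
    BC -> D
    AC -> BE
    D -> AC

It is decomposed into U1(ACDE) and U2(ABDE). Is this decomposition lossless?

Yes

Common attributes: U1 ∩ U2 = {ADE}.
Closure of {ADE}: A → B applies, adding B; D → AC applies, adding C. So (ADE)⁺ = {ABCDE}.
This closure contains every attribute of U1, so U1 ∩ U2 → U1. The join is lossless.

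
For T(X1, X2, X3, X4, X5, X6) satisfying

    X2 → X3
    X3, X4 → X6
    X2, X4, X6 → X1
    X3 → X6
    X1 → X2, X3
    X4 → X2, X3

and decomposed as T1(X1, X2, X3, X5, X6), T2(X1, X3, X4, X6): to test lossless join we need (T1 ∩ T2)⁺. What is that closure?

T1 ∩ T2 = {X1, X3, X6}.
X1 → X2, X3 applies, adding X2
Closure: {X1, X2, X3, X6}.

X1, X2, X3, X6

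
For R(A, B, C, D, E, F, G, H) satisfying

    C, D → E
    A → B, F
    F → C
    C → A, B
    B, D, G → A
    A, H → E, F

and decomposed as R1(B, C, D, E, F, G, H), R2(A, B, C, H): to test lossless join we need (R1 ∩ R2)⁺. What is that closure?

A, B, C, E, F, H

R1 ∩ R2 = {B, C, H}.
C → A, B applies, adding A
A, H → E, F applies, adding E, F
Closure: {A, B, C, E, F, H}.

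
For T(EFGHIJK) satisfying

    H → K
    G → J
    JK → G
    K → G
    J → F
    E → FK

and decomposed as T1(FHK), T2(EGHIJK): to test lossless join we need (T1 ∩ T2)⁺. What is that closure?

T1 ∩ T2 = {HK}.
K → G applies, adding G
G → J applies, adding J
J → F applies, adding F
Closure: {FGHJK}.

FGHJK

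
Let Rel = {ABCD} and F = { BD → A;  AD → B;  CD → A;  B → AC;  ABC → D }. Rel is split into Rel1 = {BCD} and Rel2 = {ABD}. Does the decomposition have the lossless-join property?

Common attributes: Rel1 ∩ Rel2 = {BD}.
Closure of {BD}: BD → A applies, adding A; B → AC applies, adding C. So (BD)⁺ = {ABCD}.
This closure contains every attribute of Rel1, so Rel1 ∩ Rel2 → Rel1. The join is lossless.

Yes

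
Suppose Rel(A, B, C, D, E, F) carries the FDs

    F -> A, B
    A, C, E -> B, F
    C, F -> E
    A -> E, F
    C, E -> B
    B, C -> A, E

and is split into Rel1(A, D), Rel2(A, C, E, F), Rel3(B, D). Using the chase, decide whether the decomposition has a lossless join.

No

Chase test. Columns are A, B, C, D, E, F; row i has aⱼ where attribute j ∈ Reli, else bᵢⱼ.
Initial tableau (one row per fragment):
  row 1: a1 b12 b13 a4 b15 b16
  row 2: a1 b22 a3 b24 a5 a6
  row 3: b31 a2 b33 a4 b35 b36
Rows 1 and 2 agree on A; apply A→E, F and equate their E, F entries.
Rows 1 and 2 agree on F; apply F→A, B and equate their A, B entries.
No row becomes fully distinguished — the join is lossy.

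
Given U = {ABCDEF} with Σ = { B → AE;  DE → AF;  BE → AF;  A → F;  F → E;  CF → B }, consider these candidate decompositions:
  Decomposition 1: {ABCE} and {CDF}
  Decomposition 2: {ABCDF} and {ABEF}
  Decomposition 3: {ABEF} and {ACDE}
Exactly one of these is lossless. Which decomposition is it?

Decomposition 1: common = {C}, closure = {C} → lossy.
Decomposition 2: common = {ABF}, closure = {ABEF} → lossless.
Decomposition 3: common = {AE}, closure = {AEF} → lossy.

Decomposition 2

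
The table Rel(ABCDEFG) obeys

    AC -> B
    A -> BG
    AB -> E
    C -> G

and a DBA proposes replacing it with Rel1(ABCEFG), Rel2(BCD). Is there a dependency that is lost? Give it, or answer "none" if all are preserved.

none

AC → B lies within Rel1.
A → BG lies within Rel1.
AB → E lies within Rel1.
C → G lies within Rel1.
Every dependency is enforceable on the fragments, so the decomposition is dependency-preserving.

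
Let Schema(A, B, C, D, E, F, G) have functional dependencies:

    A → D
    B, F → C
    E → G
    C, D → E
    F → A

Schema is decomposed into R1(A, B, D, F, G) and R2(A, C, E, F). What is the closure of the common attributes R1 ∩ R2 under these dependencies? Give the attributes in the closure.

R1 ∩ R2 = {A, F}.
A → D applies, adding D
Closure: {A, D, F}.

A, D, F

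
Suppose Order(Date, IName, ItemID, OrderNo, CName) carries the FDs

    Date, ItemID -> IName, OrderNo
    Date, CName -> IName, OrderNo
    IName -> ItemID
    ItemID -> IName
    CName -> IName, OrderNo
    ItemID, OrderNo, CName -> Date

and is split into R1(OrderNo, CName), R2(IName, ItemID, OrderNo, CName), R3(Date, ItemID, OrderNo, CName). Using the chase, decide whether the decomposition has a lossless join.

Chase test. Columns are Date, IName, ItemID, OrderNo, CName; row i has aⱼ where attribute j ∈ Ri, else bᵢⱼ.
Initial tableau (one row per fragment):
  row 1: b11 b12 b13 a4 a5
  row 2: b21 a2 a3 a4 a5
  row 3: a1 b32 a3 a4 a5
Rows 2 and 3 agree on ItemID; apply ItemID→IName and equate their IName entries.
Rows 1 and 2 agree on CName; apply CName→IName, OrderNo and equate their IName, OrderNo entries.
Rows 2 and 3 agree on ItemID, OrderNo, CName; apply ItemID, OrderNo, CName→Date and equate their Date entries.
Rows 1 and 2 agree on IName; apply IName→ItemID and equate their ItemID entries.
Rows 1 and 2 agree on ItemID, OrderNo, CName; apply ItemID, OrderNo, CName→Date and equate their Date entries.
Row 1 is now all distinguished symbols — the join is lossless.

Yes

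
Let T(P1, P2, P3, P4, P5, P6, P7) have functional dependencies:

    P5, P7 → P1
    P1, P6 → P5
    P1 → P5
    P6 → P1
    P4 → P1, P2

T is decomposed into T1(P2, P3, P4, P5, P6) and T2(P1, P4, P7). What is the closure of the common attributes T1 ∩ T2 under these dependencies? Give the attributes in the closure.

T1 ∩ T2 = {P4}.
P4 → P1, P2 applies, adding P1, P2
P1 → P5 applies, adding P5
Closure: {P1, P2, P4, P5}.

P1, P2, P4, P5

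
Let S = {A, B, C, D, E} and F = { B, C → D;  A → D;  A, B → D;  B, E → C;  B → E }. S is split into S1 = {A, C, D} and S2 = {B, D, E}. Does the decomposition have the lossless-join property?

No

Common attributes: S1 ∩ S2 = {D}.
No dependency enlarges {D}, so (D)⁺ = {D}.
The closure contains neither all of S1 = {A, C, D} nor all of S2 = {B, D, E}, so the common attributes are not a superkey of either fragment. The join is lossy.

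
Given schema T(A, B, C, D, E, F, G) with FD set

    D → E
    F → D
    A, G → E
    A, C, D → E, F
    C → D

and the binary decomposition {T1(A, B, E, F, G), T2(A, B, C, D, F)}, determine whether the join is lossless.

Common attributes: T1 ∩ T2 = {A, B, F}.
Closure of {A, B, F}: F → D applies, adding D; D → E applies, adding E. So (A, B, F)⁺ = {A, B, D, E, F}.
The closure contains neither all of T1 = {A, B, E, F, G} nor all of T2 = {A, B, C, D, F}, so the common attributes are not a superkey of either fragment. The join is lossy.

No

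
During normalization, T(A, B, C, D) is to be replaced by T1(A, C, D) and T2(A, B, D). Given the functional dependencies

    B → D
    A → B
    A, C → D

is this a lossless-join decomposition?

Common attributes: T1 ∩ T2 = {A, D}.
Closure of {A, D}: A → B applies, adding B. So (A, D)⁺ = {A, B, D}.
This closure contains every attribute of T2, so T1 ∩ T2 → T2. The join is lossless.

Yes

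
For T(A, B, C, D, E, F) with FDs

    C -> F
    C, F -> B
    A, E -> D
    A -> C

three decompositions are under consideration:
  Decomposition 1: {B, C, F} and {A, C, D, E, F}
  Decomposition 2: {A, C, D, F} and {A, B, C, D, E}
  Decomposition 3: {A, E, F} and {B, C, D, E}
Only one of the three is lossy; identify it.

Decomposition 1: common = {C, F}, closure = {B, C, F} → lossless.
Decomposition 2: common = {A, C, D}, closure = {A, B, C, D, F} → lossless.
Decomposition 3: common = {E}, closure = {E} → lossy.

Decomposition 3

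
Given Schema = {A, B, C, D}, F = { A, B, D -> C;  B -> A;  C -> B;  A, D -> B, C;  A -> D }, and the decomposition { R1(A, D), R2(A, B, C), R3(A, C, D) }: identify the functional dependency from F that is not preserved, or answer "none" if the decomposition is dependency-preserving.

none

A, B, D → C: restricted closure across fragments reaches C.
B → A lies within R2.
C → B lies within R2.
A, D → B, C: restricted closure across fragments reaches B, C.
A → D lies within R1.
Every dependency is enforceable on the fragments, so the decomposition is dependency-preserving.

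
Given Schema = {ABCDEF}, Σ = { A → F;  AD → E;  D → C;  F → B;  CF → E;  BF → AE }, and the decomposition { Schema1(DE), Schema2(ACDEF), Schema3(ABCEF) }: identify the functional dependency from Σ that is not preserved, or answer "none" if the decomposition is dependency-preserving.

A → F lies within Schema2.
AD → E lies within Schema2.
D → C lies within Schema2.
F → B lies within Schema3.
CF → E lies within Schema2.
BF → AE lies within Schema3.
Every dependency is enforceable on the fragments, so the decomposition is dependency-preserving.

none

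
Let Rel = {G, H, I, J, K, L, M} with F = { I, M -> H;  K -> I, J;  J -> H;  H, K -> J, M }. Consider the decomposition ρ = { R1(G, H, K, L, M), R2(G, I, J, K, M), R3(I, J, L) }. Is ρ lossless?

Yes

Chase test. Columns are G, H, I, J, K, L, M; row i has aⱼ where attribute j ∈ Ri, else bᵢⱼ.
Initial tableau (one row per fragment):
  row 1: a1 a2 b13 b14 a5 a6 a7
  row 2: a1 b22 a3 a4 a5 b26 a7
  row 3: b31 b32 a3 a4 b35 a6 b37
Rows 1 and 2 agree on K; apply K→I, J and equate their I, J entries.
Rows 1 and 2 agree on J; apply J→H and equate their H entries.
Rows 1 and 3 agree on J; apply J→H and equate their H entries.
Row 1 is now all distinguished symbols — the join is lossless.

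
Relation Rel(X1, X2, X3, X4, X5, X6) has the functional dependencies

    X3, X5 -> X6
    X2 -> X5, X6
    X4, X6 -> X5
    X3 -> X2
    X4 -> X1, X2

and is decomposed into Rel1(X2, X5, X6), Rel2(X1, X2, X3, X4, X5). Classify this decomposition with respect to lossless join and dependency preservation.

lossless and dependency-preserving

Lossless test: (X2, X5)⁺ = {X2, X5, X6}, which contains all of one fragment — lossless.
Dependency preservation: X3, X5 → X6; X4, X6 → X5 are not contained in any single fragment, but the restricted closure of each left-hand side across the fragments still reaches the right-hand side; the remaining FDs each lie inside some fragment. All dependencies are preserved.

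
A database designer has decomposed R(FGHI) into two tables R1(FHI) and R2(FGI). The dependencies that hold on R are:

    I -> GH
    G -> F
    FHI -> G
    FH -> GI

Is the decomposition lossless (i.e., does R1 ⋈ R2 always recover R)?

Yes

Common attributes: R1 ∩ R2 = {FI}.
Closure of {FI}: I → GH applies, adding GH. So (FI)⁺ = {FGHI}.
This closure contains every attribute of R1, so R1 ∩ R2 → R1. The join is lossless.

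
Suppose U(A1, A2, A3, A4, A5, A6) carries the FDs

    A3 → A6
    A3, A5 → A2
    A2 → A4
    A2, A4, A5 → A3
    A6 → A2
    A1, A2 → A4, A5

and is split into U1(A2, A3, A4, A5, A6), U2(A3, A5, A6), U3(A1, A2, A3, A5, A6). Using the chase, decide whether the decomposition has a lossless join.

Yes

Chase test. Columns are A1, A2, A3, A4, A5, A6; row i has aⱼ where attribute j ∈ Ui, else bᵢⱼ.
Initial tableau (one row per fragment):
  row 1: b11 a2 a3 a4 a5 a6
  row 2: b21 b22 a3 b24 a5 a6
  row 3: a1 a2 a3 b34 a5 a6
Rows 1 and 2 agree on A3, A5; apply A3, A5→A2 and equate their A2 entries.
Rows 1 and 2 agree on A2; apply A2→A4 and equate their A4 entries.
Rows 1 and 3 agree on A2; apply A2→A4 and equate their A4 entries.
Row 3 is now all distinguished symbols — the join is lossless.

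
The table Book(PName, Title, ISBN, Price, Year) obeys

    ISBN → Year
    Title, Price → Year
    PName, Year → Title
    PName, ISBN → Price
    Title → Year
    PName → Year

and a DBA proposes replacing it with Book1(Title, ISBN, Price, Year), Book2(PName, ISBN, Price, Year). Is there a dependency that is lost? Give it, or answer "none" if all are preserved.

PName, Year → Title

Check PName, Year → Title: no single fragment contains all of {PName, Title, Year}, and the restricted closure of {PName, Year} across the fragments never reaches {Title}.
ISBN → Year is preserved.
Title, Price → Year is preserved.
PName, ISBN → Price is preserved.
Title → Year is preserved.
PName → Year is preserved.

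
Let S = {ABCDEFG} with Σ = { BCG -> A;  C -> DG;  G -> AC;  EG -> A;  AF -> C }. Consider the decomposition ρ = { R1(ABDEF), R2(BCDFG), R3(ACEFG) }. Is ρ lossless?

Chase test. Columns are ABCDEFG; row i has aⱼ where attribute j ∈ Ri, else bᵢⱼ.
Initial tableau (one row per fragment):
  row 1: a1 a2 b13 a4 a5 a6 b17
  row 2: b21 a2 a3 a4 b25 a6 a7
  row 3: a1 b32 a3 b34 a5 a6 a7
Rows 2 and 3 agree on C; apply C→DG and equate their DG entries.
Rows 2 and 3 agree on G; apply G→AC and equate their AC entries.
Rows 1 and 2 agree on AF; apply AF→C and equate their C entries.
Rows 1 and 2 agree on C; apply C→DG and equate their DG entries.
Row 1 is now all distinguished symbols — the join is lossless.

Yes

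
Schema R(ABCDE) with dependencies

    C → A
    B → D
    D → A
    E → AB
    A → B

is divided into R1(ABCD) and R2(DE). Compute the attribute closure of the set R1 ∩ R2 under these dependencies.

R1 ∩ R2 = {D}.
D → A applies, adding A
A → B applies, adding B
Closure: {ABD}.

ABD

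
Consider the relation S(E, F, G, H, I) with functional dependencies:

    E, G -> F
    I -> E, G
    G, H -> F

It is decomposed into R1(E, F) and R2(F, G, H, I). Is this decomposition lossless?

Common attributes: R1 ∩ R2 = {F}.
No dependency enlarges {F}, so (F)⁺ = {F}.
The closure contains neither all of R1 = {E, F} nor all of R2 = {F, G, H, I}, so the common attributes are not a superkey of either fragment. The join is lossy.

No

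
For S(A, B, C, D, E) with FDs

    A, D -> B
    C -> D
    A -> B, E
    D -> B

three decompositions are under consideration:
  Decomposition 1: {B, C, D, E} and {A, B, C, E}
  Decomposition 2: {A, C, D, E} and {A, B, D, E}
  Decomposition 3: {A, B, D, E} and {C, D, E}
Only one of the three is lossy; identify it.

Decomposition 1: common = {B, C, E}, closure = {B, C, D, E} → lossless.
Decomposition 2: common = {A, D, E}, closure = {A, B, D, E} → lossless.
Decomposition 3: common = {D, E}, closure = {B, D, E} → lossy.

Decomposition 3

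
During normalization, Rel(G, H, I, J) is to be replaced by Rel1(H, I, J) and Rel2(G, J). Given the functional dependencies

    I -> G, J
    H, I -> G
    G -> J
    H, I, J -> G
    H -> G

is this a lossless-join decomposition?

No

Common attributes: Rel1 ∩ Rel2 = {J}.
No dependency enlarges {J}, so (J)⁺ = {J}.
The closure contains neither all of Rel1 = {H, I, J} nor all of Rel2 = {G, J}, so the common attributes are not a superkey of either fragment. The join is lossy.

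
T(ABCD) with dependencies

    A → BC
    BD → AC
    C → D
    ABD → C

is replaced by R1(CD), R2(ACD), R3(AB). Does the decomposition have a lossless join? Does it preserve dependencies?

Lossless test (chase): Rows 2 and 3 agree on A; apply A→BC and equate their BC entries. Rows 1 and 3 agree on C; apply C→D and equate their D entries. Row 2 is now all distinguished symbols — the join is lossless.
Dependency preservation: the restricted closure of {BD} across the fragments never reaches {AC}, so BD → AC cannot be enforced without a join — not preserved.

lossless but not dependency-preserving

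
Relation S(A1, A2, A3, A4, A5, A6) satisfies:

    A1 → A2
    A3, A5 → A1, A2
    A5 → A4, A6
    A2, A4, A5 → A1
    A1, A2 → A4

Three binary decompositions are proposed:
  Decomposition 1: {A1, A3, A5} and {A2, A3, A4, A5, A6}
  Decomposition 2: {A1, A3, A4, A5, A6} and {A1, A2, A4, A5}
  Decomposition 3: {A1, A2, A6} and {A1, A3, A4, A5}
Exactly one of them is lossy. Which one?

Decomposition 1: common = {A3, A5}, closure = {A1, A2, A3, A4, A5, A6} → lossless.
Decomposition 2: common = {A1, A4, A5}, closure = {A1, A2, A4, A5, A6} → lossless.
Decomposition 3: common = {A1}, closure = {A1, A2, A4} → lossy.

Decomposition 3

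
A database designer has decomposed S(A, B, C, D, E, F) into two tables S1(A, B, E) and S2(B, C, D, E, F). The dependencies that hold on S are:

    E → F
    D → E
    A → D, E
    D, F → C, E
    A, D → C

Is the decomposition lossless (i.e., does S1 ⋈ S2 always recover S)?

Common attributes: S1 ∩ S2 = {B, E}.
Closure of {B, E}: E → F applies, adding F. So (B, E)⁺ = {B, E, F}.
The closure contains neither all of S1 = {A, B, E} nor all of S2 = {B, C, D, E, F}, so the common attributes are not a superkey of either fragment. The join is lossy.

No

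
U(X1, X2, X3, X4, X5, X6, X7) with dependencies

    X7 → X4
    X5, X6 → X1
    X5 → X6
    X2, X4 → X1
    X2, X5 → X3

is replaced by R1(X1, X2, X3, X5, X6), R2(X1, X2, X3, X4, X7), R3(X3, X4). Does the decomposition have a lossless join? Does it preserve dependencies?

Lossless test (chase): applying each FD to every pair of rows produces no changes in the tableau, so no row becomes fully distinguished — the join is lossy.
Dependency preservation: every FD's attributes lie within a single fragment, so each can be enforced locally — preserved.

lossy but dependency-preserving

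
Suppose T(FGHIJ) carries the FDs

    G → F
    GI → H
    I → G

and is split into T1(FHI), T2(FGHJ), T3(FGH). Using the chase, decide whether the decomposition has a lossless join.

No

Chase test. Columns are FGHIJ; row i has aⱼ where attribute j ∈ Ti, else bᵢⱼ.
Initial tableau (one row per fragment):
  row 1: a1 b12 a3 a4 b15
  row 2: a1 a2 a3 b24 a5
  row 3: a1 a2 a3 b34 b35
No row becomes fully distinguished — the join is lossy.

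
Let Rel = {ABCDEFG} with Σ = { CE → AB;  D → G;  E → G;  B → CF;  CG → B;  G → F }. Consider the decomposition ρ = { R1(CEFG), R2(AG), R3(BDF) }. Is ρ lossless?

No

Chase test. Columns are ABCDEFG; row i has aⱼ where attribute j ∈ Ri, else bᵢⱼ.
Initial tableau (one row per fragment):
  row 1: b11 b12 a3 b14 a5 a6 a7
  row 2: a1 b22 b23 b24 b25 b26 a7
  row 3: b31 a2 b33 a4 b35 a6 b37
Rows 1 and 2 agree on G; apply G→F and equate their F entries.
No row becomes fully distinguished — the join is lossy.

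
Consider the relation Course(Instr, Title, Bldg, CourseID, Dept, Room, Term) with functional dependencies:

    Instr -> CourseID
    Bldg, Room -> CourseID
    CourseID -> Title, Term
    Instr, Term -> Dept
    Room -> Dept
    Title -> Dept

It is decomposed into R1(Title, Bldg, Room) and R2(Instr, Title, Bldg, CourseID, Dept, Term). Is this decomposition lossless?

Common attributes: R1 ∩ R2 = {Title, Bldg}.
Closure of {Title, Bldg}: Title → Dept applies, adding Dept. So (Title, Bldg)⁺ = {Title, Bldg, Dept}.
The closure contains neither all of R1 = {Title, Bldg, Room} nor all of R2 = {Instr, Title, Bldg, CourseID, Dept, Term}, so the common attributes are not a superkey of either fragment. The join is lossy.

No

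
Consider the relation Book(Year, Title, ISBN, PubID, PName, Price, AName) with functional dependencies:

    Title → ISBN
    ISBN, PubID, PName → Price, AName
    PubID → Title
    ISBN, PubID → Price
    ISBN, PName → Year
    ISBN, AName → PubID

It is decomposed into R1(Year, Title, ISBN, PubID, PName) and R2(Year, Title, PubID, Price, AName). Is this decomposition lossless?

No

Common attributes: R1 ∩ R2 = {Year, Title, PubID}.
Closure of {Year, Title, PubID}: Title → ISBN applies, adding ISBN; ISBN, PubID → Price applies, adding Price. So (Year, Title, PubID)⁺ = {Year, Title, ISBN, PubID, Price}.
The closure contains neither all of R1 = {Year, Title, ISBN, PubID, PName} nor all of R2 = {Year, Title, PubID, Price, AName}, so the common attributes are not a superkey of either fragment. The join is lossy.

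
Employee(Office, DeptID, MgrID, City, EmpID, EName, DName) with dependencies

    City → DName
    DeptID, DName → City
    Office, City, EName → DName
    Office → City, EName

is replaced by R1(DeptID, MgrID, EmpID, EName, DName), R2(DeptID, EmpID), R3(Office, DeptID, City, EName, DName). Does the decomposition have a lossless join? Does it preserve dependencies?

lossy but dependency-preserving

Lossless test (chase): Rows 1 and 3 agree on DeptID, DName; apply DeptID, DName→City and equate their City entries. No row becomes fully distinguished — the join is lossy.
Dependency preservation: every FD's attributes lie within a single fragment, so each can be enforced locally — preserved.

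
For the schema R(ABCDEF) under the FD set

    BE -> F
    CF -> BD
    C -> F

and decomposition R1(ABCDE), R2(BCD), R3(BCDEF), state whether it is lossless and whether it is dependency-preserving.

lossless and dependency-preserving

Lossless test (chase): Rows 1 and 3 agree on BE; apply BE→F and equate their F entries. Rows 1 and 2 agree on C; apply C→F and equate their F entries. Row 1 is now all distinguished symbols — the join is lossless.
Dependency preservation: every FD's attributes lie within a single fragment, so each can be enforced locally — preserved.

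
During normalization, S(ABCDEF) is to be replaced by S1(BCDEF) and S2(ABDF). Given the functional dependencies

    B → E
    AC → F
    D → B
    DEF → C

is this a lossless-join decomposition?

Common attributes: S1 ∩ S2 = {BDF}.
Closure of {BDF}: B → E applies, adding E; DEF → C applies, adding C. So (BDF)⁺ = {BCDEF}.
This closure contains every attribute of S1, so S1 ∩ S2 → S1. The join is lossless.

Yes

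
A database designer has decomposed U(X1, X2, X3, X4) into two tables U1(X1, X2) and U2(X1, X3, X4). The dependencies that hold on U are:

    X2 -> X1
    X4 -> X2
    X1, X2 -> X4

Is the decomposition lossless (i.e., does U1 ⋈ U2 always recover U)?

No

Common attributes: U1 ∩ U2 = {X1}.
No dependency enlarges {X1}, so (X1)⁺ = {X1}.
The closure contains neither all of U1 = {X1, X2} nor all of U2 = {X1, X3, X4}, so the common attributes are not a superkey of either fragment. The join is lossy.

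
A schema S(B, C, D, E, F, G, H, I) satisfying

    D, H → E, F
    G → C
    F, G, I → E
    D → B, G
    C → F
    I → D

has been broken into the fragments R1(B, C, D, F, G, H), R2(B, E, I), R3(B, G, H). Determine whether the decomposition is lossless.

Chase test. Columns are B, C, D, E, F, G, H, I; row i has aⱼ where attribute j ∈ Ri, else bᵢⱼ.
Initial tableau (one row per fragment):
  row 1: a1 a2 a3 b14 a5 a6 a7 b18
  row 2: a1 b22 b23 a4 b25 b26 b27 a8
  row 3: a1 b32 b33 b34 b35 a6 a7 b38
Rows 1 and 3 agree on G; apply G→C and equate their C entries.
Rows 1 and 3 agree on C; apply C→F and equate their F entries.
No row becomes fully distinguished — the join is lossy.

No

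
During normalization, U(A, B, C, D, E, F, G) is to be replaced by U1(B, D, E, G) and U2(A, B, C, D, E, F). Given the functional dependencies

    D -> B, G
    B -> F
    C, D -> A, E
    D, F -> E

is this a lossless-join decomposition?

Yes

Common attributes: U1 ∩ U2 = {B, D, E}.
Closure of {B, D, E}: D → B, G applies, adding G; B → F applies, adding F. So (B, D, E)⁺ = {B, D, E, F, G}.
This closure contains every attribute of U1, so U1 ∩ U2 → U1. The join is lossless.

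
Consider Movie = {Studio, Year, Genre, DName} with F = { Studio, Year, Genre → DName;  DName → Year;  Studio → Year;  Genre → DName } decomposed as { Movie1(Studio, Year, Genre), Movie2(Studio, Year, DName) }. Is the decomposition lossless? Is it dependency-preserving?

Lossless test: (Studio, Year)⁺ = {Studio, Year}, which is a superkey of neither fragment — lossy.
Dependency preservation: the restricted closure of {Studio, Year, Genre} across the fragments never reaches {DName}, so Studio, Year, Genre → DName cannot be enforced without a join — not preserved.

lossy and not dependency-preserving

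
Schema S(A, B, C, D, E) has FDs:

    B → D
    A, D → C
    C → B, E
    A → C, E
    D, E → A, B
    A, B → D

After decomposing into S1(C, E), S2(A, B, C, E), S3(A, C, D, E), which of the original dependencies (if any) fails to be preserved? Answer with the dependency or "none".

B → D

Check B → D: no single fragment contains all of {B, D}, and the restricted closure of {B} across the fragments never reaches {D}.
A, D → C is preserved.
C → B, E is preserved.
A → C, E is preserved.
D, E → A, B is preserved.
A, B → D is preserved.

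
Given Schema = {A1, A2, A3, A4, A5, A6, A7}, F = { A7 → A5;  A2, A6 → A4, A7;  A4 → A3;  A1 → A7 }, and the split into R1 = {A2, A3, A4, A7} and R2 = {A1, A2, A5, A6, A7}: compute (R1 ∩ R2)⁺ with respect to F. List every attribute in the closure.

R1 ∩ R2 = {A2, A7}.
A7 → A5 applies, adding A5
Closure: {A2, A5, A7}.

A2, A5, A7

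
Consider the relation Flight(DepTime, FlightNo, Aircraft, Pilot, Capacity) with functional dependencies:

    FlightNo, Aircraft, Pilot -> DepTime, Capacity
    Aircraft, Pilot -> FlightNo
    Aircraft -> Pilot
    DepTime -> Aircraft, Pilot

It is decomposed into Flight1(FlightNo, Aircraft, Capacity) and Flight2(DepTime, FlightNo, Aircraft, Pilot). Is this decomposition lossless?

Common attributes: Flight1 ∩ Flight2 = {FlightNo, Aircraft}.
Closure of {FlightNo, Aircraft}: Aircraft → Pilot applies, adding Pilot; FlightNo, Aircraft, Pilot → DepTime, Capacity applies, adding DepTime, Capacity. So (FlightNo, Aircraft)⁺ = {DepTime, FlightNo, Aircraft, Pilot, Capacity}.
This closure contains every attribute of Flight1, so Flight1 ∩ Flight2 → Flight1. The join is lossless.

Yes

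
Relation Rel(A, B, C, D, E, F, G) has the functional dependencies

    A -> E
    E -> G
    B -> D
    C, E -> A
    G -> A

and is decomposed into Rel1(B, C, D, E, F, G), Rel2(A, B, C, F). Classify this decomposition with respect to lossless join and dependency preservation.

lossy and not dependency-preserving

Lossless test: (B, C, F)⁺ = {B, C, D, F}, which is a superkey of neither fragment — lossy.
Dependency preservation: the restricted closure of {A} across the fragments never reaches {E}, so A → E cannot be enforced without a join — not preserved.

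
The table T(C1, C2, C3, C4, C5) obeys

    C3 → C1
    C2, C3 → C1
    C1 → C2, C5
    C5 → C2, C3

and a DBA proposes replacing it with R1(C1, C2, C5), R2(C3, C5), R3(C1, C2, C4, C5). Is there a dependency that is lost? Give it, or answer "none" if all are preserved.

none

C3 → C1: restricted closure across fragments reaches C1.
C2, C3 → C1: restricted closure across fragments reaches C1.
C1 → C2, C5 lies within R1.
C5 → C2, C3: restricted closure across fragments reaches C2, C3.
Every dependency is enforceable on the fragments, so the decomposition is dependency-preserving.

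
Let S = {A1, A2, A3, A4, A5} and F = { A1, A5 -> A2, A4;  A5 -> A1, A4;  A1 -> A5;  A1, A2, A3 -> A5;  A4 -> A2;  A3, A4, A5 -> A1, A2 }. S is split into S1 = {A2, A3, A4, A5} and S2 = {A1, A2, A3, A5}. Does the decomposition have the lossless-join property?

Common attributes: S1 ∩ S2 = {A2, A3, A5}.
Closure of {A2, A3, A5}: A5 → A1, A4 applies, adding A1, A4. So (A2, A3, A5)⁺ = {A1, A2, A3, A4, A5}.
This closure contains every attribute of S1, so S1 ∩ S2 → S1. The join is lossless.

Yes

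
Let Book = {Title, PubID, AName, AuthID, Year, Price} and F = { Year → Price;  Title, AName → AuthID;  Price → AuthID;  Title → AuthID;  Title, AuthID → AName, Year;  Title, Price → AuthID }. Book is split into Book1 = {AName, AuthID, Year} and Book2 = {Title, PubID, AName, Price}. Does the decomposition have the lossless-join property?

No

Common attributes: Book1 ∩ Book2 = {AName}.
No dependency enlarges {AName}, so (AName)⁺ = {AName}.
The closure contains neither all of Book1 = {AName, AuthID, Year} nor all of Book2 = {Title, PubID, AName, Price}, so the common attributes are not a superkey of either fragment. The join is lossy.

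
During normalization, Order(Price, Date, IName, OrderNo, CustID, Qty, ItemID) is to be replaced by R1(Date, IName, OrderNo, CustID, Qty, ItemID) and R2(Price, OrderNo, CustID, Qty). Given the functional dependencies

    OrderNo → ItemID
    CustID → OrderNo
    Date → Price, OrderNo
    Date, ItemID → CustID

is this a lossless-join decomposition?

Common attributes: R1 ∩ R2 = {OrderNo, CustID, Qty}.
Closure of {OrderNo, CustID, Qty}: OrderNo → ItemID applies, adding ItemID. So (OrderNo, CustID, Qty)⁺ = {OrderNo, CustID, Qty, ItemID}.
The closure contains neither all of R1 = {Date, IName, OrderNo, CustID, Qty, ItemID} nor all of R2 = {Price, OrderNo, CustID, Qty}, so the common attributes are not a superkey of either fragment. The join is lossy.

No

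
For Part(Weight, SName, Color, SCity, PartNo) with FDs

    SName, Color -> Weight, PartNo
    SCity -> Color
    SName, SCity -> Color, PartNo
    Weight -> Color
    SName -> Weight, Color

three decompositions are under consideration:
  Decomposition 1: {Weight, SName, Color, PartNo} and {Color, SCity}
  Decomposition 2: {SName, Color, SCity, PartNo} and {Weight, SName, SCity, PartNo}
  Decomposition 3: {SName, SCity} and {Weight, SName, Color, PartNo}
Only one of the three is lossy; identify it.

Decomposition 1: common = {Color}, closure = {Color} → lossy.
Decomposition 2: common = {SName, SCity, PartNo}, closure = {Weight, SName, Color, SCity, PartNo} → lossless.
Decomposition 3: common = {SName}, closure = {Weight, SName, Color, PartNo} → lossless.

Decomposition 1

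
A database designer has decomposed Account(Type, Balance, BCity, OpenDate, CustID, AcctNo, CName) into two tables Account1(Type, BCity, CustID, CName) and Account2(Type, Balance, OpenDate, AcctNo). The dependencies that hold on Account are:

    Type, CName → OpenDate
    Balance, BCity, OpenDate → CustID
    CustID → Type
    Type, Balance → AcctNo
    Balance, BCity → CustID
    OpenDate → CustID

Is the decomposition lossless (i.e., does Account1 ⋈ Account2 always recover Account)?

No

Common attributes: Account1 ∩ Account2 = {Type}.
No dependency enlarges {Type}, so (Type)⁺ = {Type}.
The closure contains neither all of Account1 = {Type, BCity, CustID, CName} nor all of Account2 = {Type, Balance, OpenDate, AcctNo}, so the common attributes are not a superkey of either fragment. The join is lossy.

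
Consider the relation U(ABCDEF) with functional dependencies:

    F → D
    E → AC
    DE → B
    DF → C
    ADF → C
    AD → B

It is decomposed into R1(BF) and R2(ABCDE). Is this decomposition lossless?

No

Common attributes: R1 ∩ R2 = {B}.
No dependency enlarges {B}, so (B)⁺ = {B}.
The closure contains neither all of R1 = {BF} nor all of R2 = {ABCDE}, so the common attributes are not a superkey of either fragment. The join is lossy.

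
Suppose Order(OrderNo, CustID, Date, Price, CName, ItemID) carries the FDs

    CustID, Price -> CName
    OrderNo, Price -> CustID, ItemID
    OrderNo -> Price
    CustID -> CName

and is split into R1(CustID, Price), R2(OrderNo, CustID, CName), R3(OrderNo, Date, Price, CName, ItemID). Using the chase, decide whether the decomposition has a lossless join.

Chase test. Columns are OrderNo, CustID, Date, Price, CName, ItemID; row i has aⱼ where attribute j ∈ Ri, else bᵢⱼ.
Initial tableau (one row per fragment):
  row 1: b11 a2 b13 a4 b15 b16
  row 2: a1 a2 b23 b24 a5 b26
  row 3: a1 b32 a3 a4 a5 a6
Rows 2 and 3 agree on OrderNo; apply OrderNo→Price and equate their Price entries.
Rows 1 and 2 agree on CustID; apply CustID→CName and equate their CName entries.
Rows 2 and 3 agree on OrderNo, Price; apply OrderNo, Price→CustID, ItemID and equate their CustID, ItemID entries.
Row 3 is now all distinguished symbols — the join is lossless.

Yes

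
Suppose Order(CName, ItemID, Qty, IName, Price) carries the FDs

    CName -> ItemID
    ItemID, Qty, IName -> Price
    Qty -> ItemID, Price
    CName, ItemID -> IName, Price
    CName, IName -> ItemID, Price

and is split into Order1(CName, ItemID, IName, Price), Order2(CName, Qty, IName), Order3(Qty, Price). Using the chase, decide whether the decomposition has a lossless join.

Yes

Chase test. Columns are CName, ItemID, Qty, IName, Price; row i has aⱼ where attribute j ∈ Orderi, else bᵢⱼ.
Initial tableau (one row per fragment):
  row 1: a1 a2 b13 a4 a5
  row 2: a1 b22 a3 a4 b25
  row 3: b31 b32 a3 b34 a5
Rows 1 and 2 agree on CName; apply CName→ItemID and equate their ItemID entries.
Rows 2 and 3 agree on Qty; apply Qty→ItemID, Price and equate their ItemID, Price entries.
Row 2 is now all distinguished symbols — the join is lossless.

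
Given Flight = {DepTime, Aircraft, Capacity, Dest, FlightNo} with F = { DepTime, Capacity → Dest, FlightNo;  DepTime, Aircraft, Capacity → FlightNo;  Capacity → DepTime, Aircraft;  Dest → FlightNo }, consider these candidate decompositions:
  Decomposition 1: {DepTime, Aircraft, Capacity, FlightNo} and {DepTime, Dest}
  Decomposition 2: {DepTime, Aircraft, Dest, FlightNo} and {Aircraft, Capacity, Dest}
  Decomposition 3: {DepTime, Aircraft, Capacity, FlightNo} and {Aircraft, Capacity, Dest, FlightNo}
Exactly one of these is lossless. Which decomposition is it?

Decomposition 3

Decomposition 1: common = {DepTime}, closure = {DepTime} → lossy.
Decomposition 2: common = {Aircraft, Dest}, closure = {Aircraft, Dest, FlightNo} → lossy.
Decomposition 3: common = {Aircraft, Capacity, FlightNo}, closure = {DepTime, Aircraft, Capacity, Dest, FlightNo} → lossless.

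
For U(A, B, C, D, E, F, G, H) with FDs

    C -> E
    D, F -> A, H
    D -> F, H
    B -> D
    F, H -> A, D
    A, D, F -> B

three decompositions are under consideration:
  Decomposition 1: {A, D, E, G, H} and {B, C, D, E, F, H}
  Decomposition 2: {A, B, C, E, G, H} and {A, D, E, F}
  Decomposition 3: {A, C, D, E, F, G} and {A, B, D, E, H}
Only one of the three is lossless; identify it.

Decomposition 3

Decomposition 1: common = {D, E, H}, closure = {A, B, D, E, F, H} → lossy.
Decomposition 2: common = {A, E}, closure = {A, E} → lossy.
Decomposition 3: common = {A, D, E}, closure = {A, B, D, E, F, H} → lossless.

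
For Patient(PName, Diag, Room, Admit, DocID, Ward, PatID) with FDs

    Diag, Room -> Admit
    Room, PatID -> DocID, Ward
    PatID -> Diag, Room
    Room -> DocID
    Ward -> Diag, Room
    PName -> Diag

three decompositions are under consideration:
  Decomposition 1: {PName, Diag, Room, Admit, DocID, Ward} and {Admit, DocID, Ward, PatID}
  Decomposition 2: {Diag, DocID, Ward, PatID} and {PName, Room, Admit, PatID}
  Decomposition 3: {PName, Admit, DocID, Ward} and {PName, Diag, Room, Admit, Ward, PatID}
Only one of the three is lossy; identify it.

Decomposition 1

Decomposition 1: common = {Admit, DocID, Ward}, closure = {Diag, Room, Admit, DocID, Ward} → lossy.
Decomposition 2: common = {PatID}, closure = {Diag, Room, Admit, DocID, Ward, PatID} → lossless.
Decomposition 3: common = {PName, Admit, Ward}, closure = {PName, Diag, Room, Admit, DocID, Ward} → lossless.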